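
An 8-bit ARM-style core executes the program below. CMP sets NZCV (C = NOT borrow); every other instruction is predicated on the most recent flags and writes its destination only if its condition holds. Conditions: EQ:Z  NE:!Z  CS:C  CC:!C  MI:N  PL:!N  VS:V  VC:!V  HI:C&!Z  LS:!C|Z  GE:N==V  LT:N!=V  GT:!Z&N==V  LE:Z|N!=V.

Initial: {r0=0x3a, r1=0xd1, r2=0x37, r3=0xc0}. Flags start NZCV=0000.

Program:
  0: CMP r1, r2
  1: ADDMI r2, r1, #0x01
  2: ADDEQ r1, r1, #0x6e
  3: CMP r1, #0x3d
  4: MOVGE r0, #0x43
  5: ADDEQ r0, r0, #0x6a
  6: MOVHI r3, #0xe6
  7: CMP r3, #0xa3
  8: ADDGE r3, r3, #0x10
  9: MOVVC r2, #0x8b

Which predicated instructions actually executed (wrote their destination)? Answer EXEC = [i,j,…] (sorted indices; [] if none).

0: ✓ CMP  NZCV=1010
1: ✓ ADDMI  r2←0xd2
2: · ADDEQ
3: ✓ CMP  NZCV=1010
4: · MOVGE
5: · ADDEQ
6: ✓ MOVHI  r3←0xe6
7: ✓ CMP  NZCV=0010
8: ✓ ADDGE  r3←0xf6
9: ✓ MOVVC  r2←0x8b

EXEC = [1,6,8,9]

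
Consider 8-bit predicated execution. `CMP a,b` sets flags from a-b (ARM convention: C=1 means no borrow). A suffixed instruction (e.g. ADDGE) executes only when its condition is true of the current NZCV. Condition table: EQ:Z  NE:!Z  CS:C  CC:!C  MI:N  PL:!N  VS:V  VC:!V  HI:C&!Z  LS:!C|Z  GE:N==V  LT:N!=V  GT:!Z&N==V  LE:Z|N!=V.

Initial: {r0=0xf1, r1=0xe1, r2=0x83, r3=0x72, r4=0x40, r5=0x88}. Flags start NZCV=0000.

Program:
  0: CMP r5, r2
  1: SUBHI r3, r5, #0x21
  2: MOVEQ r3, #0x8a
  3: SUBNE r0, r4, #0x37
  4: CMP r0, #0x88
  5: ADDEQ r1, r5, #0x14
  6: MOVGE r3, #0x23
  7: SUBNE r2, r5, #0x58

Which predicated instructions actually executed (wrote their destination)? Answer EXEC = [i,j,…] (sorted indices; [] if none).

EXEC = [1,3,6,7]

0: ✓ CMP  NZCV=0010
1: ✓ SUBHI  r3←0x67
2: · MOVEQ
3: ✓ SUBNE  r0←0x09
4: ✓ CMP  NZCV=1001
5: · ADDEQ
6: ✓ MOVGE  r3←0x23
7: ✓ SUBNE  r2←0x30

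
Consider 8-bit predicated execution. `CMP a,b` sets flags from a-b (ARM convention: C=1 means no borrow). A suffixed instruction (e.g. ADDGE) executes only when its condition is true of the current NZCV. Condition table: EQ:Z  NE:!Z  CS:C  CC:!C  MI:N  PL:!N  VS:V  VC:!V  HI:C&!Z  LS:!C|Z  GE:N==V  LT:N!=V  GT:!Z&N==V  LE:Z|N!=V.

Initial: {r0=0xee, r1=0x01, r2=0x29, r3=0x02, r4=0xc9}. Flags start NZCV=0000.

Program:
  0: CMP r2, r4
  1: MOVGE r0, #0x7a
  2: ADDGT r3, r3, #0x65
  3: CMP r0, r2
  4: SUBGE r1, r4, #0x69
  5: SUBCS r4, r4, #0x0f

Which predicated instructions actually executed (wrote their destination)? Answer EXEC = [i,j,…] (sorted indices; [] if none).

[0] flags=0000 → (cmp)
[1] flags=0000 GE?T → r0=0x7a
[2] flags=0000 GT?T → r3=0x67
[3] flags=0010 → (cmp)
[4] flags=0010 GE?T → r1=0x60
[5] flags=0010 CS?T → r4=0xba

EXEC = [1,2,4,5]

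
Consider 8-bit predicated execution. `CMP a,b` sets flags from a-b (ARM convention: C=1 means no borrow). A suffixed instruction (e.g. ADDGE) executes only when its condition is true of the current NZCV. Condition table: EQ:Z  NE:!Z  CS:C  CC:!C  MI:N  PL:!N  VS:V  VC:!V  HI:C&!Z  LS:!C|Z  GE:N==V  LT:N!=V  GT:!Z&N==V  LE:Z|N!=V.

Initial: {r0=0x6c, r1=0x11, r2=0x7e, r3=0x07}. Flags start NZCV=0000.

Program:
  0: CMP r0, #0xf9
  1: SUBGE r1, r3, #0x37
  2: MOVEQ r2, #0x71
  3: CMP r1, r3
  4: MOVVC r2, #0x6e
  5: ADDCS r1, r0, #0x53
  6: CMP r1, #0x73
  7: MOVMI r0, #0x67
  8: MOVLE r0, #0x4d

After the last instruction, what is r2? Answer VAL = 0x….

VAL = 0x6e

[0] flags=0000 → (cmp)
[1] flags=0000 GE?T → r1=0xd0
[2] flags=0000 EQ?F → skip
[3] flags=1010 → (cmp)
[4] flags=1010 VC?T → r2=0x6e
[5] flags=1010 CS?T → r1=0xbf
[6] flags=0011 → (cmp)
[7] flags=0011 MI?F → skip
[8] flags=0011 LE?T → r0=0x4d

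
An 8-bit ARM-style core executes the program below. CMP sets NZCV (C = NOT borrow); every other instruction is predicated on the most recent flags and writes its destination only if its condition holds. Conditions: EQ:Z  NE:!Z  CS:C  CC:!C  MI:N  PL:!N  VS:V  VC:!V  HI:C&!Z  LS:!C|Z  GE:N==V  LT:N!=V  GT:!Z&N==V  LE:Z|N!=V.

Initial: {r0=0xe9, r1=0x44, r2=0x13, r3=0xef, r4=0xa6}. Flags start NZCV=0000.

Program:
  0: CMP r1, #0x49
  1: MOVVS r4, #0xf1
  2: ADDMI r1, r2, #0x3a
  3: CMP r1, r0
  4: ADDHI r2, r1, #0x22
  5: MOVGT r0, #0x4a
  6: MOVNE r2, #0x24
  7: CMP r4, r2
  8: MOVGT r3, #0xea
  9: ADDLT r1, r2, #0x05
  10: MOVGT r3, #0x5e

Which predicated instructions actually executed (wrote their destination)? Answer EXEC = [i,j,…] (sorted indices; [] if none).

EXEC = [2,5,6,9]

0: ✓ CMP  NZCV=1000
1: · MOVVS
2: ✓ ADDMI  r1←0x4d
3: ✓ CMP  NZCV=0000
4: · ADDHI
5: ✓ MOVGT  r0←0x4a
6: ✓ MOVNE  r2←0x24
7: ✓ CMP  NZCV=1010
8: · MOVGT
9: ✓ ADDLT  r1←0x29
10: · MOVGT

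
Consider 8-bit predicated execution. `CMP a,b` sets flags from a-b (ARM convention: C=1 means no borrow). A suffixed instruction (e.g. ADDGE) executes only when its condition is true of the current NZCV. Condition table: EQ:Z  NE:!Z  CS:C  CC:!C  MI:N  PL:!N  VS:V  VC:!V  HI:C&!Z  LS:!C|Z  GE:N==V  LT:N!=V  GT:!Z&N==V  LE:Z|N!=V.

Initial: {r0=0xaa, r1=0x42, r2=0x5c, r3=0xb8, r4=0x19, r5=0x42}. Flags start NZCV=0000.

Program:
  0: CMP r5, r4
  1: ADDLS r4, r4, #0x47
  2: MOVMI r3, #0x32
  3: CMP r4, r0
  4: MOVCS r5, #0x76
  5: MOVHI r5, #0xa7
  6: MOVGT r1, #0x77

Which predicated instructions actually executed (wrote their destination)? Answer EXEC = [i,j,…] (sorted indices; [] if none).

[0] flags=0010 → (cmp)
[1] flags=0010 LS?F → skip
[2] flags=0010 MI?F → skip
[3] flags=0000 → (cmp)
[4] flags=0000 CS?F → skip
[5] flags=0000 HI?F → skip
[6] flags=0000 GT?T → r1=0x77

EXEC = [6]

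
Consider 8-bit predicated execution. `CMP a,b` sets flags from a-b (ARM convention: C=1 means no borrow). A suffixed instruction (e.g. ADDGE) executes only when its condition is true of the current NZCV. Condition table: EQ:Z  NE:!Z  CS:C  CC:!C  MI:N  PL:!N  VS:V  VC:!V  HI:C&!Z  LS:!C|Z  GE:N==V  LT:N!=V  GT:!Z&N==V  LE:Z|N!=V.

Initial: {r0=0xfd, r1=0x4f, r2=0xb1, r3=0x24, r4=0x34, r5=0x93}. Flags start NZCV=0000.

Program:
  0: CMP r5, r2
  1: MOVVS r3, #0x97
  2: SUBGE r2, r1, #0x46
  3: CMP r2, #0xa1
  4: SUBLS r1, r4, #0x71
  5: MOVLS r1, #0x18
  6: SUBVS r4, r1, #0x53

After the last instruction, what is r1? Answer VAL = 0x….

VAL = 0x4f

0: ✓ CMP  NZCV=1000
1: · MOVVS
2: · SUBGE
3: ✓ CMP  NZCV=0010
4: · SUBLS
5: · MOVLS
6: · SUBVS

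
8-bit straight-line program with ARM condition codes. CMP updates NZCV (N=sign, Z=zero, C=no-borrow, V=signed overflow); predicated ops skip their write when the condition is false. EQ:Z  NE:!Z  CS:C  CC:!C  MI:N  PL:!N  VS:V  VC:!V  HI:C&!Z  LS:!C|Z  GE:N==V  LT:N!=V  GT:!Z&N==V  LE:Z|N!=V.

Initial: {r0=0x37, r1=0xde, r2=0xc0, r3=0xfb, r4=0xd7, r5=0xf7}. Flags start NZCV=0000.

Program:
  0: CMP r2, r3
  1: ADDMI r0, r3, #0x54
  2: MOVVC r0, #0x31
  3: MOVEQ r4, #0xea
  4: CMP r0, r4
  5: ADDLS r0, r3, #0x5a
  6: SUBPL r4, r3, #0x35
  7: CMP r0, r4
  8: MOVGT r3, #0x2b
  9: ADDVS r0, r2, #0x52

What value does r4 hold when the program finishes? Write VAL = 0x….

0: ✓ CMP  NZCV=1000
1: ✓ ADDMI  r0←0x4f
2: ✓ MOVVC  r0←0x31
3: · MOVEQ
4: ✓ CMP  NZCV=0000
5: ✓ ADDLS  r0←0x55
6: ✓ SUBPL  r4←0xc6
7: ✓ CMP  NZCV=1001
8: ✓ MOVGT  r3←0x2b
9: ✓ ADDVS  r0←0x12

VAL = 0xc6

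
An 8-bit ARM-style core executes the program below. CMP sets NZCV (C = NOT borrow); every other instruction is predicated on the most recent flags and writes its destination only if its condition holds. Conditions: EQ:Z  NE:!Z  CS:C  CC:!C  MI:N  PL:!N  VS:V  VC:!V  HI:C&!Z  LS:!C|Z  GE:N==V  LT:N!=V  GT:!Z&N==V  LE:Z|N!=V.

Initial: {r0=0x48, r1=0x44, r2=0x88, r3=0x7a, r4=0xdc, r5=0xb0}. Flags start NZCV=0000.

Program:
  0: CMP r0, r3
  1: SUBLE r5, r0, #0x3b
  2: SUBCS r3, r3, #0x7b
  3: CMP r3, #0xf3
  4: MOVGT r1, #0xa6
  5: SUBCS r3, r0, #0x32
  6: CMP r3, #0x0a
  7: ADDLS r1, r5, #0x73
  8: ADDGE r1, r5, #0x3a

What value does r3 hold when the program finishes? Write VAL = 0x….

0: ✓ CMP  NZCV=1000
1: ✓ SUBLE  r5←0x0d
2: · SUBCS
3: ✓ CMP  NZCV=1001
4: ✓ MOVGT  r1←0xa6
5: · SUBCS
6: ✓ CMP  NZCV=0010
7: · ADDLS
8: ✓ ADDGE  r1←0x47

VAL = 0x7a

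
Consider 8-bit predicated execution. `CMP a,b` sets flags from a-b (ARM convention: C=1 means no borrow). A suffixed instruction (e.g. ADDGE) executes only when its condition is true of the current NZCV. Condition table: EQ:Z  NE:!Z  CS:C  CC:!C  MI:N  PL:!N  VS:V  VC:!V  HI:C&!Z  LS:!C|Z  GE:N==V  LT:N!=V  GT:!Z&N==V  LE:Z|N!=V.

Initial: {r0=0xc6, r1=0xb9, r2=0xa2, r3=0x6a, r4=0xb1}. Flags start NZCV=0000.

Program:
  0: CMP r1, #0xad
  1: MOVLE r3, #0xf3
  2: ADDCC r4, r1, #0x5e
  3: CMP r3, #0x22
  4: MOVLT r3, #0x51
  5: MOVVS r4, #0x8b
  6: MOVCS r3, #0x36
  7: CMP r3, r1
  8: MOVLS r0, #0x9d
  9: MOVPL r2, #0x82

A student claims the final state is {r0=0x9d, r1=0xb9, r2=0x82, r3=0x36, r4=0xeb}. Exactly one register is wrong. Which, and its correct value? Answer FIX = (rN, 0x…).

[0] flags=0010 → (cmp)
[1] flags=0010 LE?F → skip
[2] flags=0010 CC?F → skip
[3] flags=0010 → (cmp)
[4] flags=0010 LT?F → skip
[5] flags=0010 VS?F → skip
[6] flags=0010 CS?T → r3=0x36
[7] flags=0000 → (cmp)
[8] flags=0000 LS?T → r0=0x9d
[9] flags=0000 PL?T → r2=0x82

FIX = (r4, 0xb1)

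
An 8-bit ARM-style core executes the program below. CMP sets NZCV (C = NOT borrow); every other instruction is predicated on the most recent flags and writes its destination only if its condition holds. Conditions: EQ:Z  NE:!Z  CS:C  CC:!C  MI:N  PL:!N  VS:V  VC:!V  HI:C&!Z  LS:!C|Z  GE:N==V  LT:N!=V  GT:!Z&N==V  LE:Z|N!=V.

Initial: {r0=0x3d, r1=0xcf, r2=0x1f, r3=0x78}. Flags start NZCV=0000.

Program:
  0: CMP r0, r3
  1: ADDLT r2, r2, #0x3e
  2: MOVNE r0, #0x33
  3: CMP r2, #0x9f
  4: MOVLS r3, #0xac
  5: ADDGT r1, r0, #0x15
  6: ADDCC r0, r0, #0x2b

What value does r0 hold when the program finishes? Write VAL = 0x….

VAL = 0x5e

0: ✓ CMP  NZCV=1000
1: ✓ ADDLT  r2←0x5d
2: ✓ MOVNE  r0←0x33
3: ✓ CMP  NZCV=1001
4: ✓ MOVLS  r3←0xac
5: ✓ ADDGT  r1←0x48
6: ✓ ADDCC  r0←0x5e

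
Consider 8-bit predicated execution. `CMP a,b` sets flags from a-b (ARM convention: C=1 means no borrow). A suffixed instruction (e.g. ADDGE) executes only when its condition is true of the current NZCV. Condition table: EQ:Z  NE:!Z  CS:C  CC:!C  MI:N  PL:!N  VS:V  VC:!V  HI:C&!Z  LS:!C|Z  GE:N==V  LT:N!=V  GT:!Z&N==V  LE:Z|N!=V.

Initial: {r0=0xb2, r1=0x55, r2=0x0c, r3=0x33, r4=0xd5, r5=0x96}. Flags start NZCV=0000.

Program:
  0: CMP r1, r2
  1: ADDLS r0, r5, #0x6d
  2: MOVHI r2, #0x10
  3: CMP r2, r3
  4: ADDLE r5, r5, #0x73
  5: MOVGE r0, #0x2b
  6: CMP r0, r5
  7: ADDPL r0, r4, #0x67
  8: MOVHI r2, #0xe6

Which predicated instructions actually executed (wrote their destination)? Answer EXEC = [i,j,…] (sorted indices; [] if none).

0: ✓ CMP  NZCV=0010
1: · ADDLS
2: ✓ MOVHI  r2←0x10
3: ✓ CMP  NZCV=1000
4: ✓ ADDLE  r5←0x09
5: · MOVGE
6: ✓ CMP  NZCV=1010
7: · ADDPL
8: ✓ MOVHI  r2←0xe6

EXEC = [2,4,8]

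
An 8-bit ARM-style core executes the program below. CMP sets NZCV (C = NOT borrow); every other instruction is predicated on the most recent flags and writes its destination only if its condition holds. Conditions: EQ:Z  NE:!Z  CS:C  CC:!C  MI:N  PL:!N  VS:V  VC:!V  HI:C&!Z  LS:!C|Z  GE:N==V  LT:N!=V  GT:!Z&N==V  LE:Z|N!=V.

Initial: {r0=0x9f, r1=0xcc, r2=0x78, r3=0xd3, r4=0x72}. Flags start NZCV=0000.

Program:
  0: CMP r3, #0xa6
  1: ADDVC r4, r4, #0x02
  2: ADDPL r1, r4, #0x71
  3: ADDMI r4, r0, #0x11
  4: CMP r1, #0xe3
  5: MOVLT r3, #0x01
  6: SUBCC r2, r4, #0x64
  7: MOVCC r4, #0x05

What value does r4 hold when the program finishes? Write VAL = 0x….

[0] flags=0010 → (cmp)
[1] flags=0010 VC?T → r4=0x74
[2] flags=0010 PL?T → r1=0xe5
[3] flags=0010 MI?F → skip
[4] flags=0010 → (cmp)
[5] flags=0010 LT?F → skip
[6] flags=0010 CC?F → skip
[7] flags=0010 CC?F → skip

VAL = 0x74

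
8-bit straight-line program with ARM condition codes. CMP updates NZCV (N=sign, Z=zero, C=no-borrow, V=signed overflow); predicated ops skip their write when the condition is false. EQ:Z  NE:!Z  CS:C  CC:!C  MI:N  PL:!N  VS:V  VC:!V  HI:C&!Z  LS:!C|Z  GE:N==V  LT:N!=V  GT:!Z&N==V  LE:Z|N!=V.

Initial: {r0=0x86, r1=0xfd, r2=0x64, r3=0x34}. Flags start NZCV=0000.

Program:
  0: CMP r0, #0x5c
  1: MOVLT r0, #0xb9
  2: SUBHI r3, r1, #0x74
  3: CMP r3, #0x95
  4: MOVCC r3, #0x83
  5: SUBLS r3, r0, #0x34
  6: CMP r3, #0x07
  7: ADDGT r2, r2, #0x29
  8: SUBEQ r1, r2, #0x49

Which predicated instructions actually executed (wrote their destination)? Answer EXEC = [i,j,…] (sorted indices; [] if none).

0: ✓ CMP  NZCV=0011
1: ✓ MOVLT  r0←0xb9
2: ✓ SUBHI  r3←0x89
3: ✓ CMP  NZCV=1000
4: ✓ MOVCC  r3←0x83
5: ✓ SUBLS  r3←0x85
6: ✓ CMP  NZCV=0011
7: · ADDGT
8: · SUBEQ

EXEC = [1,2,4,5]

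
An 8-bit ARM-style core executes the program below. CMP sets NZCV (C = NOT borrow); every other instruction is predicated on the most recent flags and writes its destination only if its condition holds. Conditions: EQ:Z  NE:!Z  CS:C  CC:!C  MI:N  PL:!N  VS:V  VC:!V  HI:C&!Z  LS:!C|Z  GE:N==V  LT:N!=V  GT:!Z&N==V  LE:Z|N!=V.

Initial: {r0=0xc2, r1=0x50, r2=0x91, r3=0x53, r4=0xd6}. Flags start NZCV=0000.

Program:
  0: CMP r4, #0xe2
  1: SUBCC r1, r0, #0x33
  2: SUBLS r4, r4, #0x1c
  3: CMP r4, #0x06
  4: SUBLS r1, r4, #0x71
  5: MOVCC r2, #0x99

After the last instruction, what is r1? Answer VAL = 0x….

0: ✓ CMP  NZCV=1000
1: ✓ SUBCC  r1←0x8f
2: ✓ SUBLS  r4←0xba
3: ✓ CMP  NZCV=1010
4: · SUBLS
5: · MOVCC

VAL = 0x8f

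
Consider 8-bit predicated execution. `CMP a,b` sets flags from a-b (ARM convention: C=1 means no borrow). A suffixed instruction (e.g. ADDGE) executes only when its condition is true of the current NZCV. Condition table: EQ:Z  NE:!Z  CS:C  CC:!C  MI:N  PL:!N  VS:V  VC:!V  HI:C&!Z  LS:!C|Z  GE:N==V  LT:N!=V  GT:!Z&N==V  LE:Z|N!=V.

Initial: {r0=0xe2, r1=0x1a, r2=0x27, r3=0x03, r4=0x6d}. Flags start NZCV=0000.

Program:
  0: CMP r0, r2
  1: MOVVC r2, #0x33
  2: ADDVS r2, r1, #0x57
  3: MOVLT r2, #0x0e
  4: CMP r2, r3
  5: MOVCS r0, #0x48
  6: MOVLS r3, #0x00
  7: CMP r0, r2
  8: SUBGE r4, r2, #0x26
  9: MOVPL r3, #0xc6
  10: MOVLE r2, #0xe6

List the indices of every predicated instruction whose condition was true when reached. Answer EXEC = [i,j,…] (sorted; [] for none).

0: ✓ CMP  NZCV=1010
1: ✓ MOVVC  r2←0x33
2: · ADDVS
3: ✓ MOVLT  r2←0x0e
4: ✓ CMP  NZCV=0010
5: ✓ MOVCS  r0←0x48
6: · MOVLS
7: ✓ CMP  NZCV=0010
8: ✓ SUBGE  r4←0xe8
9: ✓ MOVPL  r3←0xc6
10: · MOVLE

EXEC = [1,3,5,8,9]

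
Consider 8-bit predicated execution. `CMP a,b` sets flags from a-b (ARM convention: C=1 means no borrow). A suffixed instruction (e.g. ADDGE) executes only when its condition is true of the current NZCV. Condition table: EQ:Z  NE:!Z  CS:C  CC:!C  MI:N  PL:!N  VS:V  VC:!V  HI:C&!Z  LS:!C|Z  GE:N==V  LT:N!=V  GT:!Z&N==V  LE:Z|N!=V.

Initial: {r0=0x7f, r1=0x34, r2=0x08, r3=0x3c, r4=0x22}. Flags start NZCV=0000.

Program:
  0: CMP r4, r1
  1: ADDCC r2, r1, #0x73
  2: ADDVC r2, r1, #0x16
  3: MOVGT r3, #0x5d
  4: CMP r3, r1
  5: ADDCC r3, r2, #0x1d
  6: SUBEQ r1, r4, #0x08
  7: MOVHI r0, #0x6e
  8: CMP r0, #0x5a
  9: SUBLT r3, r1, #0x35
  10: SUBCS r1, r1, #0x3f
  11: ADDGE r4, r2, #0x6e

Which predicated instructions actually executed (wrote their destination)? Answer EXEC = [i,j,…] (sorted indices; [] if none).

EXEC = [1,2,7,10,11]

0: ✓ CMP  NZCV=1000
1: ✓ ADDCC  r2←0xa7
2: ✓ ADDVC  r2←0x4a
3: · MOVGT
4: ✓ CMP  NZCV=0010
5: · ADDCC
6: · SUBEQ
7: ✓ MOVHI  r0←0x6e
8: ✓ CMP  NZCV=0010
9: · SUBLT
10: ✓ SUBCS  r1←0xf5
11: ✓ ADDGE  r4←0xb8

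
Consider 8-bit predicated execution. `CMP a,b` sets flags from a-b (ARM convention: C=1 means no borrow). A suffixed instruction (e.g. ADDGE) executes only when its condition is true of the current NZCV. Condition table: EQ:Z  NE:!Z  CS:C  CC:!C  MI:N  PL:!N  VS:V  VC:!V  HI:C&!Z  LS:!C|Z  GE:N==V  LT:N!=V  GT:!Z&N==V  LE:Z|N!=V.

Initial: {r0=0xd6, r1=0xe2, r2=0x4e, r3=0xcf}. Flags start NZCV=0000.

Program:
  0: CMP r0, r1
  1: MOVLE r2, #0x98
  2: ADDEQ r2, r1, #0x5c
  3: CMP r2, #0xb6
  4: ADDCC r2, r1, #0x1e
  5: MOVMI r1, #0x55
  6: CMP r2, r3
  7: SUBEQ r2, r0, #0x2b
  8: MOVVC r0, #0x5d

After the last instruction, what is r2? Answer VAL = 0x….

0: ✓ CMP  NZCV=1000
1: ✓ MOVLE  r2←0x98
2: · ADDEQ
3: ✓ CMP  NZCV=1000
4: ✓ ADDCC  r2←0x00
5: ✓ MOVMI  r1←0x55
6: ✓ CMP  NZCV=0000
7: · SUBEQ
8: ✓ MOVVC  r0←0x5d

VAL = 0x00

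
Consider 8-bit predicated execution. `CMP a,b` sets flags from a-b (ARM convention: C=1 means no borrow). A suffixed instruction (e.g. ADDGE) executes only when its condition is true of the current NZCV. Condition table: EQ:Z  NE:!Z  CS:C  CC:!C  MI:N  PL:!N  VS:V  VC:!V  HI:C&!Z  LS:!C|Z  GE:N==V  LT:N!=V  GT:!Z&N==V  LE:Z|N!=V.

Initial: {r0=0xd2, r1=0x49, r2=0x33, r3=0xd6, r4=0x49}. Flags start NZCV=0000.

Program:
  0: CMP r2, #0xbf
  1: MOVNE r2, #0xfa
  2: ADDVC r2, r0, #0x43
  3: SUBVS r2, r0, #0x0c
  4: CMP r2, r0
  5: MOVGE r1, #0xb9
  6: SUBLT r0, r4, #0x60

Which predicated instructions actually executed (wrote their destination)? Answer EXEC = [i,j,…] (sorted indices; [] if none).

EXEC = [1,2,5]

0: ✓ CMP  NZCV=0000
1: ✓ MOVNE  r2←0xfa
2: ✓ ADDVC  r2←0x15
3: · SUBVS
4: ✓ CMP  NZCV=0000
5: ✓ MOVGE  r1←0xb9
6: · SUBLT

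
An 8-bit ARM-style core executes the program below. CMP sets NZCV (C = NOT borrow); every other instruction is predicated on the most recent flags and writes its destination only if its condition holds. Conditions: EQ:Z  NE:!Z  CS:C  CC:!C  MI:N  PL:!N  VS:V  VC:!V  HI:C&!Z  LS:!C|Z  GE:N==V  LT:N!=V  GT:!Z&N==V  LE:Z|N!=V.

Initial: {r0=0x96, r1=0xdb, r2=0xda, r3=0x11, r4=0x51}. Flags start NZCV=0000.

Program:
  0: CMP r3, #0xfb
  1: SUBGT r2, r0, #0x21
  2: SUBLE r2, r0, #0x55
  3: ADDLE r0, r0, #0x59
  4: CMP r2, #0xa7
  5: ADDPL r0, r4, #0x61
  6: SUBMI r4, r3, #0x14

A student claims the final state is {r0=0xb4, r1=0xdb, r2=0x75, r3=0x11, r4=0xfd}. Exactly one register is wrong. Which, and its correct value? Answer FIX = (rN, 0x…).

0: ✓ CMP  NZCV=0000
1: ✓ SUBGT  r2←0x75
2: · SUBLE
3: · ADDLE
4: ✓ CMP  NZCV=1001
5: · ADDPL
6: ✓ SUBMI  r4←0xfd

FIX = (r0, 0x96)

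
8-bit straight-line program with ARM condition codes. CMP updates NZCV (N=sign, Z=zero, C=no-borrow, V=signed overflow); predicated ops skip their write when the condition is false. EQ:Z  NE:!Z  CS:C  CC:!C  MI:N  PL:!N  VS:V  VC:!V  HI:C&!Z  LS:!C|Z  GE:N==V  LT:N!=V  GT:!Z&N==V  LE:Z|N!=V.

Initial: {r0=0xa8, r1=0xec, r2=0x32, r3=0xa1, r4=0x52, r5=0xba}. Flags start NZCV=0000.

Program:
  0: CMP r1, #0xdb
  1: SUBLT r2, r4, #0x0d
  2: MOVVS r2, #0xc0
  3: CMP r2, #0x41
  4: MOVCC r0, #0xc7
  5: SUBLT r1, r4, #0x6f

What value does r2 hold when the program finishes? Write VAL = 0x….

VAL = 0x32

0: ✓ CMP  NZCV=0010
1: · SUBLT
2: · MOVVS
3: ✓ CMP  NZCV=1000
4: ✓ MOVCC  r0←0xc7
5: ✓ SUBLT  r1←0xe3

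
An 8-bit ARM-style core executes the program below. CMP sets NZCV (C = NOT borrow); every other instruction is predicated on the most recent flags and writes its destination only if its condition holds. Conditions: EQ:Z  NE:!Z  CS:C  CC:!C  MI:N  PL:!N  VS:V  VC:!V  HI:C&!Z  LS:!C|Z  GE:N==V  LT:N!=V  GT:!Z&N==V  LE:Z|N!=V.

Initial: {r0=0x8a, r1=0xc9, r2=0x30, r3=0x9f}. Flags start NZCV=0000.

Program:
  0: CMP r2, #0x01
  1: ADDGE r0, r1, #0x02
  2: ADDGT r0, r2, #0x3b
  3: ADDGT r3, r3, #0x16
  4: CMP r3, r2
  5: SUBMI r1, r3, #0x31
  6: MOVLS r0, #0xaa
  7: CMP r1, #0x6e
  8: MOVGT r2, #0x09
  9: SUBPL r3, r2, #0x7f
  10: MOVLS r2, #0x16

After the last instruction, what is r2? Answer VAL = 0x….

VAL = 0x30

[0] flags=0010 → (cmp)
[1] flags=0010 GE?T → r0=0xcb
[2] flags=0010 GT?T → r0=0x6b
[3] flags=0010 GT?T → r3=0xb5
[4] flags=1010 → (cmp)
[5] flags=1010 MI?T → r1=0x84
[6] flags=1010 LS?F → skip
[7] flags=0011 → (cmp)
[8] flags=0011 GT?F → skip
[9] flags=0011 PL?T → r3=0xb1
[10] flags=0011 LS?F → skip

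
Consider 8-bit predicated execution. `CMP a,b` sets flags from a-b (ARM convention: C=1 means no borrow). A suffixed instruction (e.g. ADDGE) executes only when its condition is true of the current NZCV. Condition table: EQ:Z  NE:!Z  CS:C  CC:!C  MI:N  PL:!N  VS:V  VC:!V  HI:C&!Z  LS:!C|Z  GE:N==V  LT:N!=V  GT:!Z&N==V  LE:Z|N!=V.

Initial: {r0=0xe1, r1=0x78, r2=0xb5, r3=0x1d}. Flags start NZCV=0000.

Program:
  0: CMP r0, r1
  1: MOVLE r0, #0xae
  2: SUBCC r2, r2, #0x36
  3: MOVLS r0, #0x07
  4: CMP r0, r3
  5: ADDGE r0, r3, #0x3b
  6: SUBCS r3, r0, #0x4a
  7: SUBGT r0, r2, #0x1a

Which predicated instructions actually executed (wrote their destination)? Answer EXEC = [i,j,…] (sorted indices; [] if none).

EXEC = [1,6]

0: ✓ CMP  NZCV=0011
1: ✓ MOVLE  r0←0xae
2: · SUBCC
3: · MOVLS
4: ✓ CMP  NZCV=1010
5: · ADDGE
6: ✓ SUBCS  r3←0x64
7: · SUBGT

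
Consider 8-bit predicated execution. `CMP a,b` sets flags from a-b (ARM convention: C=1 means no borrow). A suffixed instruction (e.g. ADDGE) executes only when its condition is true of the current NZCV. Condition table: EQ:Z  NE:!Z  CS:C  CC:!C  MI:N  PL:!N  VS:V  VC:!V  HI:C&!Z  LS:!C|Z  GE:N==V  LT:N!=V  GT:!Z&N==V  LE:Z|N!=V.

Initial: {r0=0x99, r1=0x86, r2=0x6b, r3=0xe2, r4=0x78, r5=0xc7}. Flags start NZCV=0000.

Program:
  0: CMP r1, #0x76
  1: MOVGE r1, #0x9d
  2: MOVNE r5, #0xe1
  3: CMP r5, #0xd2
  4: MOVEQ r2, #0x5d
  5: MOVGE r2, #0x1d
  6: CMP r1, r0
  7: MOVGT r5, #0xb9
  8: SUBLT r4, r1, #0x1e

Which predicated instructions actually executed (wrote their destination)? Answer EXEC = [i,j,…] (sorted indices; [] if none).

[0] flags=0011 → (cmp)
[1] flags=0011 GE?F → skip
[2] flags=0011 NE?T → r5=0xe1
[3] flags=0010 → (cmp)
[4] flags=0010 EQ?F → skip
[5] flags=0010 GE?T → r2=0x1d
[6] flags=1000 → (cmp)
[7] flags=1000 GT?F → skip
[8] flags=1000 LT?T → r4=0x68

EXEC = [2,5,8]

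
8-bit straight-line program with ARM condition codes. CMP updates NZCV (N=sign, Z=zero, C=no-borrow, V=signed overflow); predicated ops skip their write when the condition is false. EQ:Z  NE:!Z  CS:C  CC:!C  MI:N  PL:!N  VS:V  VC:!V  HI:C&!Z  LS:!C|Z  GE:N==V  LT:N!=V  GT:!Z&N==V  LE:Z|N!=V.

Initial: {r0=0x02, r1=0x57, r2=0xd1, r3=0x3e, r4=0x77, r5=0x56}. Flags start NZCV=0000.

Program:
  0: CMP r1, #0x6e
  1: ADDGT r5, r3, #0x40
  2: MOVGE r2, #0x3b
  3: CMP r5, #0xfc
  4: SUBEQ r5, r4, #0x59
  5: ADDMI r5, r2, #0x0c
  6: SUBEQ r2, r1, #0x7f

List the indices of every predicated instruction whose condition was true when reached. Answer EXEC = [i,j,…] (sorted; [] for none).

0: ✓ CMP  NZCV=1000
1: · ADDGT
2: · MOVGE
3: ✓ CMP  NZCV=0000
4: · SUBEQ
5: · ADDMI
6: · SUBEQ

EXEC = []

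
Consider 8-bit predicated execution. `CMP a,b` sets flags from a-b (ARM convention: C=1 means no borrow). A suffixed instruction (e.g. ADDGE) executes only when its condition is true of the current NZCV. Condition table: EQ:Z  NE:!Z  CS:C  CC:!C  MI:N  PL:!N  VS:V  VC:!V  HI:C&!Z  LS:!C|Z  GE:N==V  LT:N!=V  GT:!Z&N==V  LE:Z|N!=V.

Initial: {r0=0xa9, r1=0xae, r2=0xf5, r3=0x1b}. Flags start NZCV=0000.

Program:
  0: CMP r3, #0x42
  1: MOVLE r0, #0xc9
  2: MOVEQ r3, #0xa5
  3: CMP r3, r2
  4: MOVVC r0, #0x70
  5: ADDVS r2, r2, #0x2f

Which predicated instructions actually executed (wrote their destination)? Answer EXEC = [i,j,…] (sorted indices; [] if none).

EXEC = [1,4]

0: ✓ CMP  NZCV=1000
1: ✓ MOVLE  r0←0xc9
2: · MOVEQ
3: ✓ CMP  NZCV=0000
4: ✓ MOVVC  r0←0x70
5: · ADDVS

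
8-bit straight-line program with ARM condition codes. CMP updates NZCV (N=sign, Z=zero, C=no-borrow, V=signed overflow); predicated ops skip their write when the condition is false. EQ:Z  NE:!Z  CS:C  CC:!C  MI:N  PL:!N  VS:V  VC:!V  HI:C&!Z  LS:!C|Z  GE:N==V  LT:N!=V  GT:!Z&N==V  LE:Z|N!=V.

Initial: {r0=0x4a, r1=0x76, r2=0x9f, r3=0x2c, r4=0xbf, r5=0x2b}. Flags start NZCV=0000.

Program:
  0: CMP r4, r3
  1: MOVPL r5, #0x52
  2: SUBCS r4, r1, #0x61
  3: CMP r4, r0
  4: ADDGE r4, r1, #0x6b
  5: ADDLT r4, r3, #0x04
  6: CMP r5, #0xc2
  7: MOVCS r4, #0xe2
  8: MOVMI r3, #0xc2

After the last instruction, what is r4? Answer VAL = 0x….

[0] flags=1010 → (cmp)
[1] flags=1010 PL?F → skip
[2] flags=1010 CS?T → r4=0x15
[3] flags=1000 → (cmp)
[4] flags=1000 GE?F → skip
[5] flags=1000 LT?T → r4=0x30
[6] flags=0000 → (cmp)
[7] flags=0000 CS?F → skip
[8] flags=0000 MI?F → skip

VAL = 0x30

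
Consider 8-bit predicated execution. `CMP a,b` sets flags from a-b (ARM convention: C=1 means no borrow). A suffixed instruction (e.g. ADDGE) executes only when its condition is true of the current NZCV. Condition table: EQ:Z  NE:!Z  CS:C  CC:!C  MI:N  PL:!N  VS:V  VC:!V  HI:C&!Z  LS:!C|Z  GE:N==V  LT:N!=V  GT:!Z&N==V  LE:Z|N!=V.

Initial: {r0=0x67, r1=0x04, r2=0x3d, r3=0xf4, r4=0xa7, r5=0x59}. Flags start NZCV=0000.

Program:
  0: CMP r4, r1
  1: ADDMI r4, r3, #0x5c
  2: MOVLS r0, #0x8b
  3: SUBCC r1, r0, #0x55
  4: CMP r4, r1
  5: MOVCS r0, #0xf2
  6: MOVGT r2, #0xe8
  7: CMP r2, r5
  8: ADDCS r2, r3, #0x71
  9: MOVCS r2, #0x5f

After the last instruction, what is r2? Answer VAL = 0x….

[0] flags=1010 → (cmp)
[1] flags=1010 MI?T → r4=0x50
[2] flags=1010 LS?F → skip
[3] flags=1010 CC?F → skip
[4] flags=0010 → (cmp)
[5] flags=0010 CS?T → r0=0xf2
[6] flags=0010 GT?T → r2=0xe8
[7] flags=1010 → (cmp)
[8] flags=1010 CS?T → r2=0x65
[9] flags=1010 CS?T → r2=0x5f

VAL = 0x5f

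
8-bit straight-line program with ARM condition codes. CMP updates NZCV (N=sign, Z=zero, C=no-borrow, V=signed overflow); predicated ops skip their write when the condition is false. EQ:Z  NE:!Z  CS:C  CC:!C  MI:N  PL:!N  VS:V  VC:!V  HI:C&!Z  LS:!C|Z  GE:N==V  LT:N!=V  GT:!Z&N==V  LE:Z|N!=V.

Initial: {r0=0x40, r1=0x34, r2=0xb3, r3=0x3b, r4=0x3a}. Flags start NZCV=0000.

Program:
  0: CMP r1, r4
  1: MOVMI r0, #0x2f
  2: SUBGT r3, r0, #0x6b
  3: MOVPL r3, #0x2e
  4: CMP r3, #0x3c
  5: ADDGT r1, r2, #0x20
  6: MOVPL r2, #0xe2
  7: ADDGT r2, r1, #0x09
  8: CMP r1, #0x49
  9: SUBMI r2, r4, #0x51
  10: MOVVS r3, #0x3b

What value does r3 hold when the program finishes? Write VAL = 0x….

VAL = 0x3b

0: ✓ CMP  NZCV=1000
1: ✓ MOVMI  r0←0x2f
2: · SUBGT
3: · MOVPL
4: ✓ CMP  NZCV=1000
5: · ADDGT
6: · MOVPL
7: · ADDGT
8: ✓ CMP  NZCV=1000
9: ✓ SUBMI  r2←0xe9
10: · MOVVS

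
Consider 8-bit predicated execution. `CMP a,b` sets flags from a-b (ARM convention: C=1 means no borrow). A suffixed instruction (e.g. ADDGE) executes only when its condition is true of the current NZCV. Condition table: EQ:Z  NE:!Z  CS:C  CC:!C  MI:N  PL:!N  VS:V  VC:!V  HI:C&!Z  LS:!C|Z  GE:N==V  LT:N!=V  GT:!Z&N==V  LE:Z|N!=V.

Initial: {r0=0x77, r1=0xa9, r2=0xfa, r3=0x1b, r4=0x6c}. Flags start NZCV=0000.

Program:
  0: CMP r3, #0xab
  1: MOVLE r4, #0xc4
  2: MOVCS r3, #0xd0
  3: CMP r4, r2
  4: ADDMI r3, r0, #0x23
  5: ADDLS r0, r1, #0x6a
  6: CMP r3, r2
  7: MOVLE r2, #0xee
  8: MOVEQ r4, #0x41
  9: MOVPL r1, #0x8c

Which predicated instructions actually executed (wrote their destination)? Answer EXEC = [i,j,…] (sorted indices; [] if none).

EXEC = [5,9]

0: ✓ CMP  NZCV=0000
1: · MOVLE
2: · MOVCS
3: ✓ CMP  NZCV=0000
4: · ADDMI
5: ✓ ADDLS  r0←0x13
6: ✓ CMP  NZCV=0000
7: · MOVLE
8: · MOVEQ
9: ✓ MOVPL  r1←0x8c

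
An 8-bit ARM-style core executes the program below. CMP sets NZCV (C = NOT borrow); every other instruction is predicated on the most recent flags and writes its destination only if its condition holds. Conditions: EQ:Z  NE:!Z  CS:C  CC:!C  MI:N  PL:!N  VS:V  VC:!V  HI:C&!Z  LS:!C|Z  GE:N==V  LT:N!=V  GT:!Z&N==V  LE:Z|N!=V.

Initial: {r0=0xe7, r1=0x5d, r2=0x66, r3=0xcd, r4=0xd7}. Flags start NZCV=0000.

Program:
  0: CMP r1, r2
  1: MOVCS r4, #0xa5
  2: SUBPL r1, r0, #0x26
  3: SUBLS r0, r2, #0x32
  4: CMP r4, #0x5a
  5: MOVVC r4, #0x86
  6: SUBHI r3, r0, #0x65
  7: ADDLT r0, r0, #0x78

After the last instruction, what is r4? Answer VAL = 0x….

0: ✓ CMP  NZCV=1000
1: · MOVCS
2: · SUBPL
3: ✓ SUBLS  r0←0x34
4: ✓ CMP  NZCV=0011
5: · MOVVC
6: ✓ SUBHI  r3←0xcf
7: ✓ ADDLT  r0←0xac

VAL = 0xd7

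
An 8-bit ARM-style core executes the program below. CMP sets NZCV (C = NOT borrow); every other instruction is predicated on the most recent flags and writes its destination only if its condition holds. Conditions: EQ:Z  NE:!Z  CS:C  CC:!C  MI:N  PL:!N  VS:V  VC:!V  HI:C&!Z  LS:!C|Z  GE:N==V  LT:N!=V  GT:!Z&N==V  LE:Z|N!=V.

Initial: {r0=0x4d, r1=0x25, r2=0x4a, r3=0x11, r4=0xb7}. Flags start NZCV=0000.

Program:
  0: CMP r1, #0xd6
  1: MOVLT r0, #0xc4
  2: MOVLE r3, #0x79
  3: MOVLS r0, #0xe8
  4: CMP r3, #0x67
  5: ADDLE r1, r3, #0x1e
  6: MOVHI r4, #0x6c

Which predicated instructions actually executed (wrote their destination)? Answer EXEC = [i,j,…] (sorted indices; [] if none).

EXEC = [3,5]

[0] flags=0000 → (cmp)
[1] flags=0000 LT?F → skip
[2] flags=0000 LE?F → skip
[3] flags=0000 LS?T → r0=0xe8
[4] flags=1000 → (cmp)
[5] flags=1000 LE?T → r1=0x2f
[6] flags=1000 HI?F → skip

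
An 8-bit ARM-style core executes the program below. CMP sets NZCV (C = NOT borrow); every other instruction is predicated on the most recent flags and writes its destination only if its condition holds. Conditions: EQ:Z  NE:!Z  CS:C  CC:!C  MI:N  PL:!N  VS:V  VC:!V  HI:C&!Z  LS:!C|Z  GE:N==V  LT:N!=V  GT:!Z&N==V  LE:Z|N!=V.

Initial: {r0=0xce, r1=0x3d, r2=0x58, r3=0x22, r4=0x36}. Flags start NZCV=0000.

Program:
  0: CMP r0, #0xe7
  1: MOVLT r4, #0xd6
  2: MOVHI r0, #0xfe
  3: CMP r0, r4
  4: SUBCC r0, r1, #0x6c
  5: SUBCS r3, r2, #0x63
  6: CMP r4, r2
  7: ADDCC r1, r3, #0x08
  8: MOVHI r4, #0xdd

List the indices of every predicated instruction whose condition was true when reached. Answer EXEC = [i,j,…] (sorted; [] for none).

0: ✓ CMP  NZCV=1000
1: ✓ MOVLT  r4←0xd6
2: · MOVHI
3: ✓ CMP  NZCV=1000
4: ✓ SUBCC  r0←0xd1
5: · SUBCS
6: ✓ CMP  NZCV=0011
7: · ADDCC
8: ✓ MOVHI  r4←0xdd

EXEC = [1,4,8]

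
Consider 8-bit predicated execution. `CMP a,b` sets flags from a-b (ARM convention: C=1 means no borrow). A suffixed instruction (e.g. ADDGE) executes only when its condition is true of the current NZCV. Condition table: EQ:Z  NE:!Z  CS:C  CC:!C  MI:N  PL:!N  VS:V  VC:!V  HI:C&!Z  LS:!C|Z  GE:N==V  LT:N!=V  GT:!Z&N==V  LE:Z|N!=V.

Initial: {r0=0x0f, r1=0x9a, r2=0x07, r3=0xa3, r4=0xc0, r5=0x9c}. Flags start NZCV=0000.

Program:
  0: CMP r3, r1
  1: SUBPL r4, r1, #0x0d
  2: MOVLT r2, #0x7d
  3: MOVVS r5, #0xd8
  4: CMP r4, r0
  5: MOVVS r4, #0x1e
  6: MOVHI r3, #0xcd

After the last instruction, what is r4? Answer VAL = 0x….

[0] flags=0010 → (cmp)
[1] flags=0010 PL?T → r4=0x8d
[2] flags=0010 LT?F → skip
[3] flags=0010 VS?F → skip
[4] flags=0011 → (cmp)
[5] flags=0011 VS?T → r4=0x1e
[6] flags=0011 HI?T → r3=0xcd

VAL = 0x1e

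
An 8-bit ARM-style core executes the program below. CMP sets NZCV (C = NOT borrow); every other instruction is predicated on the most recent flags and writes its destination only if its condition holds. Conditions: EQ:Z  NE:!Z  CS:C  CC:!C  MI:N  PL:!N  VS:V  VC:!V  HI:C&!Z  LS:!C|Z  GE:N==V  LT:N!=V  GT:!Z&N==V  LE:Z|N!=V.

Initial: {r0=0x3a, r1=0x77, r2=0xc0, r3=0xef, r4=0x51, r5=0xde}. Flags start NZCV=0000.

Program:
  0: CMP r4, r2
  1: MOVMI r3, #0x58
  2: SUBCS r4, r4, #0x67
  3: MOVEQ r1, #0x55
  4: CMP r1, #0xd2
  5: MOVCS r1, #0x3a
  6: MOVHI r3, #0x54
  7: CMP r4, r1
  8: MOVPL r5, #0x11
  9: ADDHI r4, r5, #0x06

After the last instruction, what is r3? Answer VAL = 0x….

0: ✓ CMP  NZCV=1001
1: ✓ MOVMI  r3←0x58
2: · SUBCS
3: · MOVEQ
4: ✓ CMP  NZCV=1001
5: · MOVCS
6: · MOVHI
7: ✓ CMP  NZCV=1000
8: · MOVPL
9: · ADDHI

VAL = 0x58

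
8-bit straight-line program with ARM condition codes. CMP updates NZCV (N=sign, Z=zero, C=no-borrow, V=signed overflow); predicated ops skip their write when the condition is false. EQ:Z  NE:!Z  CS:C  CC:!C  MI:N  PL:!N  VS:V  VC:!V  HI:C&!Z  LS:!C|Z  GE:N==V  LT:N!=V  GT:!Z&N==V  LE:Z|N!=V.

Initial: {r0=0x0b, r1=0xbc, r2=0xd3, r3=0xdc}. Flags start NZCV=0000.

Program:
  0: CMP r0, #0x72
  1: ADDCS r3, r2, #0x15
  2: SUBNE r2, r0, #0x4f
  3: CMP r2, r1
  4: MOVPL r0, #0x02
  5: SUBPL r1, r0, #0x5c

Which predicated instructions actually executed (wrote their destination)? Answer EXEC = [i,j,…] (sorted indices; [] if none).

0: ✓ CMP  NZCV=1000
1: · ADDCS
2: ✓ SUBNE  r2←0xbc
3: ✓ CMP  NZCV=0110
4: ✓ MOVPL  r0←0x02
5: ✓ SUBPL  r1←0xa6

EXEC = [2,4,5]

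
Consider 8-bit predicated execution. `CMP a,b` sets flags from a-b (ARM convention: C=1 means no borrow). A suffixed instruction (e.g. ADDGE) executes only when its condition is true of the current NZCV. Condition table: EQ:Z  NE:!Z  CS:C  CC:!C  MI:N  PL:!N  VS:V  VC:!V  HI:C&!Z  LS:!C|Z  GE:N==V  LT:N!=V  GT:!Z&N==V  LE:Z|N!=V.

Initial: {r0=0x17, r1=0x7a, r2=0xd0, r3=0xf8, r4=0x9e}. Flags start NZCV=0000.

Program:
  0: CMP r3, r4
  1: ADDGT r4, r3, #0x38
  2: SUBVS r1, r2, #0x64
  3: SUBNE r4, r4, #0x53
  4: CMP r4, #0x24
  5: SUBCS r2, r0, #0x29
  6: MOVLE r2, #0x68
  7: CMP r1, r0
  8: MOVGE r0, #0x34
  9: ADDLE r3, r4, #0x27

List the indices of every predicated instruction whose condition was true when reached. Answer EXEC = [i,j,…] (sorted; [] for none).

EXEC = [1,3,5,6,8]

[0] flags=0010 → (cmp)
[1] flags=0010 GT?T → r4=0x30
[2] flags=0010 VS?F → skip
[3] flags=0010 NE?T → r4=0xdd
[4] flags=1010 → (cmp)
[5] flags=1010 CS?T → r2=0xee
[6] flags=1010 LE?T → r2=0x68
[7] flags=0010 → (cmp)
[8] flags=0010 GE?T → r0=0x34
[9] flags=0010 LE?F → skip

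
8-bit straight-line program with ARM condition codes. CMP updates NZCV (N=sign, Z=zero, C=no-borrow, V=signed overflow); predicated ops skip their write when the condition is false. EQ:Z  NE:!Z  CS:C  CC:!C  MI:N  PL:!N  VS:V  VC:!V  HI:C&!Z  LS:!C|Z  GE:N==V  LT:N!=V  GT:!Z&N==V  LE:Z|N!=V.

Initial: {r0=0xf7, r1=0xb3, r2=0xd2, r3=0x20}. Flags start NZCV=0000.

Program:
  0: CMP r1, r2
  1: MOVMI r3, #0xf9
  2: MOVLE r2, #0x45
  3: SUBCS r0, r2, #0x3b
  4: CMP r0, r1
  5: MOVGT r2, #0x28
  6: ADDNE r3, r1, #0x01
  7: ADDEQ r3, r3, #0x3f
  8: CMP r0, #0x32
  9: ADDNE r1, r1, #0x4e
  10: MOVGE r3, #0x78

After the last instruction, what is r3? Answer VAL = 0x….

0: ✓ CMP  NZCV=1000
1: ✓ MOVMI  r3←0xf9
2: ✓ MOVLE  r2←0x45
3: · SUBCS
4: ✓ CMP  NZCV=0010
5: ✓ MOVGT  r2←0x28
6: ✓ ADDNE  r3←0xb4
7: · ADDEQ
8: ✓ CMP  NZCV=1010
9: ✓ ADDNE  r1←0x01
10: · MOVGE

VAL = 0xb4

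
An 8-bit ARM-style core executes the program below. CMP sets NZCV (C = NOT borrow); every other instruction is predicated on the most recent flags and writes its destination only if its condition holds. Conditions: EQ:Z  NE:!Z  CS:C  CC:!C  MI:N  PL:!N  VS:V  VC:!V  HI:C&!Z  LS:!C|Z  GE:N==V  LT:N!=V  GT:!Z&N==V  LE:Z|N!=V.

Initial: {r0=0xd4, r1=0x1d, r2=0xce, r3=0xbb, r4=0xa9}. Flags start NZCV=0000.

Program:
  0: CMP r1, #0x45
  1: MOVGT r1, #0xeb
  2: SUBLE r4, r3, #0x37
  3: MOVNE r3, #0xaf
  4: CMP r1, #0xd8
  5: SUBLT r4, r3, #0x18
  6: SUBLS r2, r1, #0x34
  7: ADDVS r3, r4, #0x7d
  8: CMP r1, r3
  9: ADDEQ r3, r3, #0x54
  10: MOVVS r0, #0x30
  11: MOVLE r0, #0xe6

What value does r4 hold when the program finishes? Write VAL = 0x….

VAL = 0x84

[0] flags=1000 → (cmp)
[1] flags=1000 GT?F → skip
[2] flags=1000 LE?T → r4=0x84
[3] flags=1000 NE?T → r3=0xaf
[4] flags=0000 → (cmp)
[5] flags=0000 LT?F → skip
[6] flags=0000 LS?T → r2=0xe9
[7] flags=0000 VS?F → skip
[8] flags=0000 → (cmp)
[9] flags=0000 EQ?F → skip
[10] flags=0000 VS?F → skip
[11] flags=0000 LE?F → skip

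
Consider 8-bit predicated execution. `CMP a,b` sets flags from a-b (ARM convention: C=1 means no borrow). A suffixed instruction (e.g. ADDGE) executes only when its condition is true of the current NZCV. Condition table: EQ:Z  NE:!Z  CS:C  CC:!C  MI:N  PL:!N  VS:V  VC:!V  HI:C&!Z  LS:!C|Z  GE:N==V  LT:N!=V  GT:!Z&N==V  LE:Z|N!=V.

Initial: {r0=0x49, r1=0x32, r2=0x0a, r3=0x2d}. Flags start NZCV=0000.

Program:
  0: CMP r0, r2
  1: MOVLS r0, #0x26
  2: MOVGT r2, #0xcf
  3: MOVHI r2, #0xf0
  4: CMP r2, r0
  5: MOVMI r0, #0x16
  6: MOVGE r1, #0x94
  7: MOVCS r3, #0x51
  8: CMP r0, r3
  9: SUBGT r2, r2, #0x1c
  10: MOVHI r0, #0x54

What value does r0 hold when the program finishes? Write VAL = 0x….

[0] flags=0010 → (cmp)
[1] flags=0010 LS?F → skip
[2] flags=0010 GT?T → r2=0xcf
[3] flags=0010 HI?T → r2=0xf0
[4] flags=1010 → (cmp)
[5] flags=1010 MI?T → r0=0x16
[6] flags=1010 GE?F → skip
[7] flags=1010 CS?T → r3=0x51
[8] flags=1000 → (cmp)
[9] flags=1000 GT?F → skip
[10] flags=1000 HI?F → skip

VAL = 0x16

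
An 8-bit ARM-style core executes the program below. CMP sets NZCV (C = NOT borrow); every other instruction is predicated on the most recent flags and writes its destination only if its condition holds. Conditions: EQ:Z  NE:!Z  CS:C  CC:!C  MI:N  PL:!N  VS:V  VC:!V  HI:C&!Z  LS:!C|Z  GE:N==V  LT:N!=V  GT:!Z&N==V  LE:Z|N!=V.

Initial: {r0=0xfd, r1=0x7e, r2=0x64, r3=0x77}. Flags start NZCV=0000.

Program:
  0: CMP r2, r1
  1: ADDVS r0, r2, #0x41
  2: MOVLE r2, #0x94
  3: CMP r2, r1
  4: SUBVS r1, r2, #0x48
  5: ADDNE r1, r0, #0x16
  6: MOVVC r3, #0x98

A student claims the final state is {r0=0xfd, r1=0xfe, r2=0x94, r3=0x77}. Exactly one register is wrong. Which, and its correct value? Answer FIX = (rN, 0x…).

FIX = (r1, 0x13)

[0] flags=1000 → (cmp)
[1] flags=1000 VS?F → skip
[2] flags=1000 LE?T → r2=0x94
[3] flags=0011 → (cmp)
[4] flags=0011 VS?T → r1=0x4c
[5] flags=0011 NE?T → r1=0x13
[6] flags=0011 VC?F → skip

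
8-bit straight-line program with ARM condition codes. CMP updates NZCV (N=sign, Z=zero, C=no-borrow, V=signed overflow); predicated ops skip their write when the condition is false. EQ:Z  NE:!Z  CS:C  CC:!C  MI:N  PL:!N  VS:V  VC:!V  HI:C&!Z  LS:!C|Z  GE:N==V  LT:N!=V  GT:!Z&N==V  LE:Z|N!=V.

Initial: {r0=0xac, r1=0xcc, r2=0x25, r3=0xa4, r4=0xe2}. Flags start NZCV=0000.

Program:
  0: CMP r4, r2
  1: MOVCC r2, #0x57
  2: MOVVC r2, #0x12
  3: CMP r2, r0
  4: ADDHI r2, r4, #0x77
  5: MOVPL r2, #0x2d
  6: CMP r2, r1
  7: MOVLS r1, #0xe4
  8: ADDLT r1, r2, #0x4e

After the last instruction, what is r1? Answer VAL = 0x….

[0] flags=1010 → (cmp)
[1] flags=1010 CC?F → skip
[2] flags=1010 VC?T → r2=0x12
[3] flags=0000 → (cmp)
[4] flags=0000 HI?F → skip
[5] flags=0000 PL?T → r2=0x2d
[6] flags=0000 → (cmp)
[7] flags=0000 LS?T → r1=0xe4
[8] flags=0000 LT?F → skip

VAL = 0xe4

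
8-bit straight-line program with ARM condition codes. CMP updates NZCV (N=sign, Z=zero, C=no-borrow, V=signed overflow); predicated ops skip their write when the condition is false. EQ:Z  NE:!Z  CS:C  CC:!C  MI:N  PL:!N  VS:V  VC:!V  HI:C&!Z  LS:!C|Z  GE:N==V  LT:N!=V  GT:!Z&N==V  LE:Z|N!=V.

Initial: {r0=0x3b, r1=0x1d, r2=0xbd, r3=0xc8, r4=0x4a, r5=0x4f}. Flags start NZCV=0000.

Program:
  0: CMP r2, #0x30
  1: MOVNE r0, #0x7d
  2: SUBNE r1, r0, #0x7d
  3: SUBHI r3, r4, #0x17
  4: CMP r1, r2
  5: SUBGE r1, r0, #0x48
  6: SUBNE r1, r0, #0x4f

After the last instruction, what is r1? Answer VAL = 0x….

VAL = 0x2e

[0] flags=1010 → (cmp)
[1] flags=1010 NE?T → r0=0x7d
[2] flags=1010 NE?T → r1=0x00
[3] flags=1010 HI?T → r3=0x33
[4] flags=0000 → (cmp)
[5] flags=0000 GE?T → r1=0x35
[6] flags=0000 NE?T → r1=0x2e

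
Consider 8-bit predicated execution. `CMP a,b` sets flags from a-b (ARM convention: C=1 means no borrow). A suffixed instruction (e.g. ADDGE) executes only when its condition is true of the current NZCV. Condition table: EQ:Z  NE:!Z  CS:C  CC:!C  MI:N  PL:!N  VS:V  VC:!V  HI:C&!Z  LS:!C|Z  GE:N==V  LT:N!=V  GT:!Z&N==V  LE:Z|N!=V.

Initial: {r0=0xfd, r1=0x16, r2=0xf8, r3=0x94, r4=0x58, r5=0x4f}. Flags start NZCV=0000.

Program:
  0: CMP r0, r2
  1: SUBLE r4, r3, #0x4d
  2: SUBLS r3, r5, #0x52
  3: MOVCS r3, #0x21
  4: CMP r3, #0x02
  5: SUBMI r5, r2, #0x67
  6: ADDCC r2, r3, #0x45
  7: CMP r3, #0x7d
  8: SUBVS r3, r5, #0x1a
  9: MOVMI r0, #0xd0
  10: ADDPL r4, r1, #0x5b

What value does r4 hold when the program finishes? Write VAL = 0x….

0: ✓ CMP  NZCV=0010
1: · SUBLE
2: · SUBLS
3: ✓ MOVCS  r3←0x21
4: ✓ CMP  NZCV=0010
5: · SUBMI
6: · ADDCC
7: ✓ CMP  NZCV=1000
8: · SUBVS
9: ✓ MOVMI  r0←0xd0
10: · ADDPL

VAL = 0x58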